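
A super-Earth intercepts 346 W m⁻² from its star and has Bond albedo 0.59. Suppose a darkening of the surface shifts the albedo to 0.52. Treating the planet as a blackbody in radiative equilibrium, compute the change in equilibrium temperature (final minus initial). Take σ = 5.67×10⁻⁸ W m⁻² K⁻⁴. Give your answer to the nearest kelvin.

6 kelvin

Before: T₁ = [346.0·0.41/(4σ)]^(1/4) = 158.1 K.
With α = 0.52, T₂ = 164.5 K.
ΔT = T₂ − T₁ = 6.356 K.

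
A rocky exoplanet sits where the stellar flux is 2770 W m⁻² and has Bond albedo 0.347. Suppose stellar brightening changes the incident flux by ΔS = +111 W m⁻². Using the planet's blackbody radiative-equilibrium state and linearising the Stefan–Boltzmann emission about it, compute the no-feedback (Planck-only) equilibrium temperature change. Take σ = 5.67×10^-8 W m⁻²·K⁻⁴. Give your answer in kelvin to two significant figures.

Reference equilibrium: T_e = [S(1−α)/(4σ)]^(1/4) = 298.8 K.
Only a fraction (1−α) is absorbed and it's spread over 4πR², so ΔF = (1−α)ΔS/4 = 18.12 W m⁻².
Linearising σT⁴ gives d(σT⁴)/dT = 4σT_e³ = 6.053 W m⁻² per K.
Hence the no-feedback warming is ΔF/(4σT_e³) = 2.99 K.

3.0 kelvin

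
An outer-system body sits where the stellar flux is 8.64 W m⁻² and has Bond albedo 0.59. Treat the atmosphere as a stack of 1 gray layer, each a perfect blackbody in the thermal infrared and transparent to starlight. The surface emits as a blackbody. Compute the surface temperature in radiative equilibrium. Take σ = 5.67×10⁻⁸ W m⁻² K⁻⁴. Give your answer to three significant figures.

Top-of-atmosphere balance: σT_e⁴ = S(1−α)/4 = 0.8856 W m⁻² → T_e = 62.87 K.
Layer-by-layer balance gives σT_s⁴ = (N+1)σT_e⁴, so T_s = 2^¼·62.87 = 74.76 K.

74.8 K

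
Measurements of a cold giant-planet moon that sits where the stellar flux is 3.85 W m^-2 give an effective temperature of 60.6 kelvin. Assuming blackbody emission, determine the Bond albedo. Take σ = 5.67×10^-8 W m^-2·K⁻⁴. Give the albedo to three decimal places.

0.206

Energy balance: S(1−α)/4 = σT⁴, so 1−α = 4σT⁴/S.
σT⁴ = 0.7647 W m^-2, so 4σT⁴ = 3.059 W m^-2.
Hence α = 1 − 3.059/3.850 = 0.2055.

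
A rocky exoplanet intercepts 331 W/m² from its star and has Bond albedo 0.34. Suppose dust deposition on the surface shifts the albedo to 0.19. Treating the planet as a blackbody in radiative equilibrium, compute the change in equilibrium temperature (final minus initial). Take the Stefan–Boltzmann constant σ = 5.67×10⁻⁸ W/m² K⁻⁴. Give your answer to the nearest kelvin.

9 K

Initial: T₁ = [S(1−0.34)/(4σ)]^(1/4) = 176.2 K.
With α = 0.19, T₂ = 185.4 K.
Change: 185.4 − 176.2 = 9.255 K.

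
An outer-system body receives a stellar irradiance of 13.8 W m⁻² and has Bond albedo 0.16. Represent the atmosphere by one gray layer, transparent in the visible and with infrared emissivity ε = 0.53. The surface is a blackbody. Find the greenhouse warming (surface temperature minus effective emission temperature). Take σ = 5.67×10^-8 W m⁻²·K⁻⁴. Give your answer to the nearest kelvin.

The planet radiates to space at T_e = [S(1−α)/(4σ)]^(1/4) = 84.55 K.
The surface balance (absorbed SW + ε·downward IR = σT_s⁴) with T_a⁴ = T_s⁴/2 reduces to T_s = T_e·[2/(2−ε)]^¼ = 91.32 K.
Greenhouse warming: T_s − T_e = 6.765 K.

7 K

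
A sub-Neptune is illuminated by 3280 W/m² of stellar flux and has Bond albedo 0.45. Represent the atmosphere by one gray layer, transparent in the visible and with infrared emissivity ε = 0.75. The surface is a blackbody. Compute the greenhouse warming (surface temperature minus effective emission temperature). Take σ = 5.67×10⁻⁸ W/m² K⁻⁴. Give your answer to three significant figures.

37.2 kelvin

Effective emission temperature (TOA balance): σT_e⁴ = S(1−α)/4 = 451.0 W/m² → T_e = 298.6 K.
Surface balance with a leaky layer gives σT_s⁴ = σT_e⁴·2/(2−ε), so T_s = T_e·[2/(2−0.75)]^(1/4) = 335.9 K.
Greenhouse warming: T_s − T_e = 37.24 K.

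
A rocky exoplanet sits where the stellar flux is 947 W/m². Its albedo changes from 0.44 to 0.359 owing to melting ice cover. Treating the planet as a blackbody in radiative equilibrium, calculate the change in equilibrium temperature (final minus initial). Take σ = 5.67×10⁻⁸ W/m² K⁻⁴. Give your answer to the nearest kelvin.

8 kelvin

Initial: T₁ = [S(1−0.44)/(4σ)]^(1/4) = 219.9 K.
With α = 0.359, T₂ = 227.5 K.
ΔT = T₂ − T₁ = 7.554 K.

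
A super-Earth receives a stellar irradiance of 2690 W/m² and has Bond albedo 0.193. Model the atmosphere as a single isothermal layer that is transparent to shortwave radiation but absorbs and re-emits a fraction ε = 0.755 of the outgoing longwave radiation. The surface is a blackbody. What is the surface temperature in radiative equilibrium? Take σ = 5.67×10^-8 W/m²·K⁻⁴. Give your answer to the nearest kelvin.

Effective emission temperature (TOA balance): σT_e⁴ = S(1−α)/4 = 542.7 W/m² → T_e = 312.8 K.
For a single slab of emissivity ε, T_s⁴ = 2T_e⁴/(2−ε); thus T_s = 312.8·(1.606)^(1/4) = 352.1 K.

352 K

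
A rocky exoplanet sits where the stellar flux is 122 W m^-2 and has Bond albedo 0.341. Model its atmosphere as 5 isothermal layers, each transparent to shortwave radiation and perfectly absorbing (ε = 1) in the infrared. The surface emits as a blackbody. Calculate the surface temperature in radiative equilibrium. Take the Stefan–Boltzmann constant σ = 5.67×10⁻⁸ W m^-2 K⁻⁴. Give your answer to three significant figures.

215 kelvin

OLR = S(1−α)/4 = 20.10 W m^-2; the top layer radiates at T_e = 137.2 K.
Layer-by-layer balance gives σT_s⁴ = (N+1)σT_e⁴, so T_s = 6^¼·137.2 = 214.8 K.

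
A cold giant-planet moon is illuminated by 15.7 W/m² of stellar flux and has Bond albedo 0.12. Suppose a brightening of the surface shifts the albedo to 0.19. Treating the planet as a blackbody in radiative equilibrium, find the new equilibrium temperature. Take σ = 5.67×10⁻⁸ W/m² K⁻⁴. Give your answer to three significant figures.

86.5 K

T₂ = [S(1−α₂)/(4σ)]^(1/4) = [15.70·0.81/(4σ)]^(1/4) = 86.53 K.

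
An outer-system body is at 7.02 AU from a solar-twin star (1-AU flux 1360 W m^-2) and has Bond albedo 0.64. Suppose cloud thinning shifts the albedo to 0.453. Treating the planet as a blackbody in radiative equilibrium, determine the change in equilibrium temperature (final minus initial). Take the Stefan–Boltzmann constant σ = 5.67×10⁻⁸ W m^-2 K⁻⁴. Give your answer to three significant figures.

8.97 K

By the inverse-square law, S = 1360/7.02² = 27.60 W m^-2.
With α = 0.64, T₁ = 81.35 K.
Final:   T₂ = [S(1−0.453)/(4σ)]^(1/4) = 90.32 K.
Change: 90.32 − 81.35 = 8.969 K.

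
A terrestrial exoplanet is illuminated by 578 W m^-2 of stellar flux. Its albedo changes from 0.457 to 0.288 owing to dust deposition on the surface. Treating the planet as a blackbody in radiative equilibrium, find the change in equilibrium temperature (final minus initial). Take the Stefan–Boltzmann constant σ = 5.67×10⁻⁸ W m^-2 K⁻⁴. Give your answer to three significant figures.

13.5 K

Before: T₁ = [578.0·0.543/(4σ)]^(1/4) = 192.9 K.
Final:   T₂ = [S(1−0.288)/(4σ)]^(1/4) = 206.4 K.
Change: 206.4 − 192.9 = 13.52 K.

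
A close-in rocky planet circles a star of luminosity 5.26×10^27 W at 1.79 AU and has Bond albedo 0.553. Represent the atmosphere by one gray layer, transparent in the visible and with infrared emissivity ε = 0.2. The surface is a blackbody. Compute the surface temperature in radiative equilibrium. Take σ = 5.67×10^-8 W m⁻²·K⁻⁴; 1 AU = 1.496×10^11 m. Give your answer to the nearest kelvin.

336 K

Orbital distance: d = 1.79 AU = 2.678×10^11 m.
Spreading L over a sphere of radius d: S = 5.26×10^27/(4π·2.68×10^11²) = 5837 W m⁻².
At the top of the atmosphere, σT_e⁴ = S(1−α)/4 = 652.3 W m⁻², giving T_e = 327.5 K.
Surface balance with a leaky layer gives σT_s⁴ = σT_e⁴·2/(2−ε), so T_s = T_e·[2/(2−0.2)]^(1/4) = 336.2 K.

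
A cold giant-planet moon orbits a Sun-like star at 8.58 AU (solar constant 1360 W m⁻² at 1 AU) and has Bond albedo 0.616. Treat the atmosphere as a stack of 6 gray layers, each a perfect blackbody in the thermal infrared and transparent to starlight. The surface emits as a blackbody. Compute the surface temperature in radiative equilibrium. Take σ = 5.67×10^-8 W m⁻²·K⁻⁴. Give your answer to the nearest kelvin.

122 K

Flux at the orbit: S = 1360/(8.58)² = 18.47 W m⁻².
The effective emission temperature is T_e = [S(1−α)/(4σ)]^¼ = 74.78 K.
For an N-layer opaque stack, T_s⁴ = (N+1)T_e⁴, hence T_s = (7)^(1/4)×74.78 K = 121.6 K.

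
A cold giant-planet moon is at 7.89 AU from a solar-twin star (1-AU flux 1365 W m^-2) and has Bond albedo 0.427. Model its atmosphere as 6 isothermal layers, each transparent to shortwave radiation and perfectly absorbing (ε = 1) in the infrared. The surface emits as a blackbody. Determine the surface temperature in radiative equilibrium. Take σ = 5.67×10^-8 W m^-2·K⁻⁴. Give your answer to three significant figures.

140 kelvin

Flux at the orbit: S = 1365/(7.89)² = 21.93 W m^-2.
The effective emission temperature is T_e = [S(1−α)/(4σ)]^¼ = 86.27 K.
Layer-by-layer balance gives σT_s⁴ = (N+1)σT_e⁴, so T_s = 7^¼·86.27 = 140.3 K.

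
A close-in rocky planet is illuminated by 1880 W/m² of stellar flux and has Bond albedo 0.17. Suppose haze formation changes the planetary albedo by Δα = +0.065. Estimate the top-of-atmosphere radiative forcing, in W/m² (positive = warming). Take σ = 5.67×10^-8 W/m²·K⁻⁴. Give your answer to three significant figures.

The change in absorbed flux is Δ[S(1−α)/4] = −SΔα/4 = -30.55 W/m².

-30.6 W/m²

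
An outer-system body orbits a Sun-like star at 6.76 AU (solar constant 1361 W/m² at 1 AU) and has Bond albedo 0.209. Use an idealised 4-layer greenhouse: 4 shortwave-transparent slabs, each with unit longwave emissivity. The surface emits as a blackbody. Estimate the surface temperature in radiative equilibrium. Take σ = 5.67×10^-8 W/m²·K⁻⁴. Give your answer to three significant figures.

151 K

Irradiance scales as 1/d², so S = 1361 W/m² × (1/6.76)² = 29.78 W/m².
The effective emission temperature is T_e = [S(1−α)/(4σ)]^¼ = 101.0 K.
With N = 4 opaque layers, T_s = (N+1)^(1/4)·T_e = 5^(1/4)·101.0 = 151.0 K.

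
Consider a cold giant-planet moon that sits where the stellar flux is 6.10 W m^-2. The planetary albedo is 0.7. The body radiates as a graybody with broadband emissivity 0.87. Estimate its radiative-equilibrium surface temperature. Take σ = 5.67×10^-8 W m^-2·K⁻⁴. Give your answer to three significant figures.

Averaging over the sphere, the absorbed flux is S(1−α)/4 = 0.4575 W m^-2.
Radiative balance εσT⁴ = 0.4575 gives T = [0.4575/(0.87·σ)]^(1/4) = 55.19 K.

55.2 K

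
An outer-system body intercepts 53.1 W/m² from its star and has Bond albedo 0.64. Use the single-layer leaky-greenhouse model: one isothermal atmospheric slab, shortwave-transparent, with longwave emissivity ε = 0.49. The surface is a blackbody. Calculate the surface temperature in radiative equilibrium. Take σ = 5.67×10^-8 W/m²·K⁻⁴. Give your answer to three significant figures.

103 K

At the top of the atmosphere, σT_e⁴ = S(1−α)/4 = 4.779 W/m², giving T_e = 95.82 K.
Surface balance with a leaky layer gives σT_s⁴ = σT_e⁴·2/(2−ε), so T_s = T_e·[2/(2−0.49)]^(1/4) = 102.8 K.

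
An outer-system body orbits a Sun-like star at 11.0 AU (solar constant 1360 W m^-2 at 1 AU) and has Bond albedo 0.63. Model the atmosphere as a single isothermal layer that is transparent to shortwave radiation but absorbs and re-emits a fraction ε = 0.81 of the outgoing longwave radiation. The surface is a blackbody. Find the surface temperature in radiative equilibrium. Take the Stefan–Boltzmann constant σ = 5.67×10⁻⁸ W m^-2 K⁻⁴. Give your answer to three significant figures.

74.5 kelvin

By the inverse-square law, S = 1360/11.0² = 11.24 W m^-2.
Effective emission temperature (TOA balance): σT_e⁴ = S(1−α)/4 = 1.040 W m^-2 → T_e = 65.44 K.
The surface balance (absorbed SW + ε·downward IR = σT_s⁴) with T_a⁴ = T_s⁴/2 reduces to T_s = T_e·[2/(2−ε)]^¼ = 74.51 K.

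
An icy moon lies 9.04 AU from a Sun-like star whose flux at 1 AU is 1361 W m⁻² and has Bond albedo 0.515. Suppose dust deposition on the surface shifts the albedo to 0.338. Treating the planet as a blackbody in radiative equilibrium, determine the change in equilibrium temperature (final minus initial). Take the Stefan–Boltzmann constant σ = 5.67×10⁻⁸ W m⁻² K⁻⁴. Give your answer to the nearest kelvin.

Irradiance scales as 1/d², so S = 1361 W m⁻² × (1/9.04)² = 16.65 W m⁻².
Before: T₁ = [16.65·0.485/(4σ)]^(1/4) = 77.25 K.
Final:   T₂ = [S(1−0.338)/(4σ)]^(1/4) = 83.50 K.
ΔT = T₂ − T₁ = 6.248 K.

6 K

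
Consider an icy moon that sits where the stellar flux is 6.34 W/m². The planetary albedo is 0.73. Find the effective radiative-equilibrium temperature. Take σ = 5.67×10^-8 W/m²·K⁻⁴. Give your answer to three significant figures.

Absorbed flux (global mean): S(1−α)/4 = 6.340·0.27/4 = 0.4279 W/m².
In equilibrium σT⁴ equals this, so T = 52.41 K.

52.4 K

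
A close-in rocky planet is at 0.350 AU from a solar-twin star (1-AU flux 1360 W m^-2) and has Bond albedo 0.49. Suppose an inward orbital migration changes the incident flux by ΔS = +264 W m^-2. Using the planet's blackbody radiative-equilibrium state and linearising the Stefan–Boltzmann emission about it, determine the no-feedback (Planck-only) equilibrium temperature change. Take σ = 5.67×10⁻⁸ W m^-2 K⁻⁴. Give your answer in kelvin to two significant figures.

Irradiance scales as 1/d², so S = 1360 W m^-2 × (1/0.350)² = 11100 W m^-2.
Unperturbed T_e = [11100·(1−0.49)/(4σ)]^¼ = 397.5 K.
ΔF = Δ[S(1−α)]/4 = (1−0.49)·+264/4 = 33.66 W m^-2.
Planck response: λ_P = 4σT_e³ = 4·5.67×10⁻⁸·(397.5)³ = 14.24 W m^-2/K.
Hence the no-feedback warming is ΔF/(4σT_e³) = 2.36 K.

2.4 K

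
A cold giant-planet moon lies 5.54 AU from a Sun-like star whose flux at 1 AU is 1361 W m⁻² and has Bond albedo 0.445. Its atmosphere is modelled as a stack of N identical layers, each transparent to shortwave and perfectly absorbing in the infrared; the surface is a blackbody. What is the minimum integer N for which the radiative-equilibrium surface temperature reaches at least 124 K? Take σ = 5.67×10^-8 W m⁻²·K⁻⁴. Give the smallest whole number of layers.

Flux at the orbit: S = 1361/(5.54)² = 44.34 W m⁻².
The effective emission temperature is T_e = [S(1−α)/(4σ)]^¼ = 102.1 K.
T_s = (N+1)^(1/4)·T_e ≥ 124 K requires N+1 ≥ (T_s/T_e)⁴ = (124/102.1)⁴ = 2.179.
Rounding up, N = 2.

2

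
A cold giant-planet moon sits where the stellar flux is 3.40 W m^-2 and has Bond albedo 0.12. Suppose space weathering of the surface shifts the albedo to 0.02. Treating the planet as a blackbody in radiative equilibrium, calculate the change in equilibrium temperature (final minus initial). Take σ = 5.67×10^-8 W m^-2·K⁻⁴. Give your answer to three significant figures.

With α = 0.12, T₁ = 60.27 K.
With α = 0.02, T₂ = 61.91 K.
Change: 61.91 − 60.27 = 1.644 K.

1.64 K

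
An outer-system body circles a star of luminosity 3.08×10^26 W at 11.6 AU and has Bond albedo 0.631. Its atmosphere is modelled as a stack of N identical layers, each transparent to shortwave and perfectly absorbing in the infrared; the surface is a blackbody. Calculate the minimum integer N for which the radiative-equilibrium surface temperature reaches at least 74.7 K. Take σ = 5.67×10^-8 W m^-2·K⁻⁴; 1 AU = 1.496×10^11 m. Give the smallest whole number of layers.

d = 11.6 × 1.496×10^11 m = 1.735×10^12 m.
Flux at the orbit: S = L/(4πd²) = 3.08×10^26/(4π·(1.74×10^12)²) = 8.139 W m^-2.
Top-of-atmosphere balance: σT_e⁴ = S(1−α)/4 = 0.7508 W m^-2 → T_e = 60.32 K.
Need (N+1)T_e⁴ ≥ T_s⁴, i.e. N+1 ≥ (74.7/60.32)⁴ = 2.351.
The minimum whole number is N = 2.

2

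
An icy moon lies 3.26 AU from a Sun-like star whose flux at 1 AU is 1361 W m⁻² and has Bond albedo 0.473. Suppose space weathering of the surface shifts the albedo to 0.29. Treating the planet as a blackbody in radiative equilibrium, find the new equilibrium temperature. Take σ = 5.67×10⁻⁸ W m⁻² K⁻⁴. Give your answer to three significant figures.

By the inverse-square law, S = 1361/3.26² = 128.1 W m⁻².
T₂ = [S(1−α₂)/(4σ)]^(1/4) = [128.1·0.71/(4σ)]^(1/4) = 141.5 K.

142 kelvin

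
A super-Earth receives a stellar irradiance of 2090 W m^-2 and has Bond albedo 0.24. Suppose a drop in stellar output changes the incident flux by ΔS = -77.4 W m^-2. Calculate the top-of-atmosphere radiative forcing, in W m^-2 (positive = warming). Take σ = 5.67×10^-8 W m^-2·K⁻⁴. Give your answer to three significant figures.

TOA radiative forcing: ΔF = (1−α)ΔS/4 = 0.76·(-77.4)/4 = -14.71 W m^-2.

-14.7 W m^-2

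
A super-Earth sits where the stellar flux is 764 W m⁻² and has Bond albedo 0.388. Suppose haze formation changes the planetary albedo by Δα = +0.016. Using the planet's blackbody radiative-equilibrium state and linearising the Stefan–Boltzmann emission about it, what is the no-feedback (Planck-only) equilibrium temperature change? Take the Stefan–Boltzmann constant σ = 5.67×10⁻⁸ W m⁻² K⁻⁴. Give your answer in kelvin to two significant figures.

Reference equilibrium: T_e = [S(1−α)/(4σ)]^(1/4) = 213.1 K.
TOA radiative forcing: ΔF = −S·Δα/4 = −764.0·(+0.016)/4 = -3.056 W m⁻².
The Planck feedback parameter is 4σT_e³ = 2.194 W m⁻²/K.
ΔT₀ = ΔF/λ_P = -3.056/2.194 = -1.39 K.

-1.4 kelvin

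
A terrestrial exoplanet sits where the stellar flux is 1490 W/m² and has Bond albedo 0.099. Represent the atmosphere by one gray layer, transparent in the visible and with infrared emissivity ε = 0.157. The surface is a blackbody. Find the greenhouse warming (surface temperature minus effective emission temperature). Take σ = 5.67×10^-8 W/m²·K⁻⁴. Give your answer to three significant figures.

Effective emission temperature (TOA balance): σT_e⁴ = S(1−α)/4 = 335.6 W/m² → T_e = 277.4 K.
The surface balance (absorbed SW + ε·downward IR = σT_s⁴) with T_a⁴ = T_s⁴/2 reduces to T_s = T_e·[2/(2−ε)]^¼ = 283.1 K.
Greenhouse warming: T_s − T_e = 5.727 K.

5.73 K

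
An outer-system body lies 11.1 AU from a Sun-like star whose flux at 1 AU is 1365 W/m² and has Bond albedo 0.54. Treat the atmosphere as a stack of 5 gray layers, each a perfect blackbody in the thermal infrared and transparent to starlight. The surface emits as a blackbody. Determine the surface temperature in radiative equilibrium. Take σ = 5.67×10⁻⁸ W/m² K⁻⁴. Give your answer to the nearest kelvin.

108 K

By the inverse-square law, S = 1365/11.1² = 11.08 W/m².
Top-of-atmosphere balance: σT_e⁴ = S(1−α)/4 = 1.274 W/m² → T_e = 68.85 K.
With N = 5 opaque layers, T_s = (N+1)^(1/4)·T_e = 6^(1/4)·68.85 = 107.8 K.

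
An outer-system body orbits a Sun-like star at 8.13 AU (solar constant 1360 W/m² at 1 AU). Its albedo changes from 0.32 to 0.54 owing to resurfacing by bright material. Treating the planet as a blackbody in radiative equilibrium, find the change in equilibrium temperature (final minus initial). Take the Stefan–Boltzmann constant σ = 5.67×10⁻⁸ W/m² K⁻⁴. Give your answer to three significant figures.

Flux at the orbit: S = 1360/(8.13)² = 20.58 W/m².
Initial: T₁ = [S(1−0.32)/(4σ)]^(1/4) = 88.62 K.
Final:   T₂ = [S(1−0.54)/(4σ)]^(1/4) = 80.37 K.
ΔT = T₂ − T₁ = -8.250 K.

-8.25 kelvin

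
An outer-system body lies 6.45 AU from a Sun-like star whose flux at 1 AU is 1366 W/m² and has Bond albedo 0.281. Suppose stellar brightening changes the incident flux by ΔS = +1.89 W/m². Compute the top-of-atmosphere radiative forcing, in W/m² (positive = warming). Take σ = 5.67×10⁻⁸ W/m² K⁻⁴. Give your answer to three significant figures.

0.340 W/m²

By the inverse-square law, S = 1366/6.45² = 32.83 W/m².
ΔF = Δ[S(1−α)]/4 = (1−0.281)·+1.89/4 = 0.3397 W/m².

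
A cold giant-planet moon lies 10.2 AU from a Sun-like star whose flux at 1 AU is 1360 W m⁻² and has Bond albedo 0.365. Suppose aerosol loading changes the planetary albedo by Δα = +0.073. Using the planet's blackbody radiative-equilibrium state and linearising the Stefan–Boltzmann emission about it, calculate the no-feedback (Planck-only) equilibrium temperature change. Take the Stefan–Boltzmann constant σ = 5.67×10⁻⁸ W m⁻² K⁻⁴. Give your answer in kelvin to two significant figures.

-2.2 kelvin

Flux at the orbit: S = 1360/(10.2)² = 13.07 W m⁻².
The baseline emission temperature is T_e = 77.78 K.
TOA radiative forcing: ΔF = −S·Δα/4 = −13.07·(+0.073)/4 = -0.2386 W m⁻².
Linearising σT⁴ gives d(σT⁴)/dT = 4σT_e³ = 0.1067 W m⁻² per K.
ΔT₀ = ΔF/λ_P = -0.2386/0.1067 = -2.24 K.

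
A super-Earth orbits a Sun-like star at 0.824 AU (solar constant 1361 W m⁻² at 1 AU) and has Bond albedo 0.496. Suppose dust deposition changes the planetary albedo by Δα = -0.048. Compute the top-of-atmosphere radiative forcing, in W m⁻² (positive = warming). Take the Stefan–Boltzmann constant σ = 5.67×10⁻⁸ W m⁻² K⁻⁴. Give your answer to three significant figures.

By the inverse-square law, S = 1361/0.824² = 2004 W m⁻².
The change in absorbed flux is Δ[S(1−α)/4] = −SΔα/4 = 24.05 W m⁻².

24.1 W m⁻²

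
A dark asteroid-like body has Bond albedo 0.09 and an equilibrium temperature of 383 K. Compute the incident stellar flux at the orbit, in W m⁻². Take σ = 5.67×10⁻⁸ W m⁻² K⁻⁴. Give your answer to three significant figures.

5360 W m⁻²

From S(1−α)/4 = σT⁴: S = 4σT⁴/(1−α).
The emitted flux is σT⁴ = 1220 W m⁻².
So S = 4×1220/(1−0.09) = 5363 W m⁻².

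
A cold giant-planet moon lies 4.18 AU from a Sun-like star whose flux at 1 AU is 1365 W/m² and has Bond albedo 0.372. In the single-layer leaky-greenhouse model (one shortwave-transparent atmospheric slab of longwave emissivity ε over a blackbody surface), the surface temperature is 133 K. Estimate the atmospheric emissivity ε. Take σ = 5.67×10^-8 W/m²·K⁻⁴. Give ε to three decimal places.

0.617

Flux at the orbit: S = 1365/(4.18)² = 78.12 W/m².
TOA balance gives T_e = 121.3 K.
T_s⁴ = T_e⁴·2/(2−ε) → ε = 2 − 2(T_e/T_s)⁴ = 2 − 2·(121.3/133)⁴ = 0.6173.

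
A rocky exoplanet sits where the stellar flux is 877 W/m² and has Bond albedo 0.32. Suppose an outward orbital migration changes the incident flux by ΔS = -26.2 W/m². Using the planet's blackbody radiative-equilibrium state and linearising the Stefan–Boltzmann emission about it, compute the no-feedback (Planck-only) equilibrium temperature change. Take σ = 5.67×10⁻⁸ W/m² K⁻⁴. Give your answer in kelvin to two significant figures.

-1.7 K

Reference equilibrium: T_e = [S(1−α)/(4σ)]^(1/4) = 226.4 K.
ΔF = Δ[S(1−α)]/4 = (1−0.32)·-26.2/4 = -4.454 W/m².
Linearising σT⁴ gives d(σT⁴)/dT = 4σT_e³ = 2.634 W/m² per K.
ΔT₀ = ΔF/λ_P = -4.454/2.634 = -1.69 K.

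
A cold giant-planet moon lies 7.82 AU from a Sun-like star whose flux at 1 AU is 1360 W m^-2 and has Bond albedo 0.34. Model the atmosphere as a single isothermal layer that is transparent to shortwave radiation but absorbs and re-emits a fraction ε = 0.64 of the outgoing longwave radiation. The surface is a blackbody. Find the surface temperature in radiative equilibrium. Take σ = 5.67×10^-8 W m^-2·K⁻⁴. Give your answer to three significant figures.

98.8 kelvin

Irradiance scales as 1/d², so S = 1360 W m^-2 × (1/7.82)² = 22.24 W m^-2.
At the top of the atmosphere, σT_e⁴ = S(1−α)/4 = 3.670 W m^-2, giving T_e = 89.69 K.
Surface balance with a leaky layer gives σT_s⁴ = σT_e⁴·2/(2−ε), so T_s = T_e·[2/(2−0.64)]^(1/4) = 98.77 K.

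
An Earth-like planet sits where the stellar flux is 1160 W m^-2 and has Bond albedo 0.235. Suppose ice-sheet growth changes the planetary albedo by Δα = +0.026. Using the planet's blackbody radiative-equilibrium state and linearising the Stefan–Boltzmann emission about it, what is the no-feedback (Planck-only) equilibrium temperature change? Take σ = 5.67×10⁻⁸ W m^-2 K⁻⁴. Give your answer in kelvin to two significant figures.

-2.1 K

Reference equilibrium: T_e = [S(1−α)/(4σ)]^(1/4) = 250.1 K.
TOA radiative forcing: ΔF = −S·Δα/4 = −1160·(+0.026)/4 = -7.540 W m^-2.
Planck response: λ_P = 4σT_e³ = 4·5.67×10⁻⁸·(250.1)³ = 3.548 W m^-2/K.
Hence the no-feedback warming is ΔF/(4σT_e³) = -2.13 K.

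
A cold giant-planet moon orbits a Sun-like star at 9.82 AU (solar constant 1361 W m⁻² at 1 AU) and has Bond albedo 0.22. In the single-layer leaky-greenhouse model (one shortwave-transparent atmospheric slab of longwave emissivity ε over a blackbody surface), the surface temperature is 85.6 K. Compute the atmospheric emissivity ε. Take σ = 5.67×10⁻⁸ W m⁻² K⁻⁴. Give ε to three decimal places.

Flux at the orbit: S = 1361/(9.82)² = 14.11 W m⁻².
First, T_e = [14.11·(1−0.22)/(4σ)]^(1/4) = 83.47 K.
Since (2−ε)/2 = (T_e/T_s)⁴ = 0.9040, ε = 0.1919.

0.192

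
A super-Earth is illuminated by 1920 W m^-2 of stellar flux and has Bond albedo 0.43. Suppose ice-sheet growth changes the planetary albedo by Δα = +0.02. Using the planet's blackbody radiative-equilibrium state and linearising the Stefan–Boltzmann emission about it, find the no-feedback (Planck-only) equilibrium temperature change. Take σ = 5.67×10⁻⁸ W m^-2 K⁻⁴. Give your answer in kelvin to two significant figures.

-2.3 K

Reference equilibrium: T_e = [S(1−α)/(4σ)]^(1/4) = 263.6 K.
The change in absorbed flux is Δ[S(1−α)/4] = −SΔα/4 = -9.600 W m^-2.
The Planck feedback parameter is 4σT_e³ = 4.152 W m^-2/K.
ΔT₀ = ΔF/λ_P = -9.600/4.152 = -2.31 K.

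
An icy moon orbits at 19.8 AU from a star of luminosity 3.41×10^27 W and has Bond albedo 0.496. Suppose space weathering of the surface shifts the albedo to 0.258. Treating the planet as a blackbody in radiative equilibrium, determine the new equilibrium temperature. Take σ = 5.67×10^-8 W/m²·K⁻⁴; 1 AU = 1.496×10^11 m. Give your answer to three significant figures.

d = 19.8 × 1.496×10^11 m = 2.962×10^12 m.
Flux at the orbit: S = L/(4πd²) = 3.41×10^27/(4π·(2.96×10^12)²) = 30.93 W/m².
With the new albedo, S(1−α₂)/4 = 5.737 W/m², so T₂ = 100.3 K.

100 K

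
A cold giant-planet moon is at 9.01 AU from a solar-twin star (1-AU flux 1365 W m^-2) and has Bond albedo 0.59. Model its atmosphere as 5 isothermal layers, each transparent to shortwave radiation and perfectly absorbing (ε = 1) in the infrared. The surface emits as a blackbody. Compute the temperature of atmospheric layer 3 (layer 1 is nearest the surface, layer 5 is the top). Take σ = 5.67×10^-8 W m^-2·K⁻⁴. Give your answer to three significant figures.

97.7 K

By the inverse-square law, S = 1365/9.01² = 16.81 W m^-2.
The effective emission temperature is T_e = [S(1−α)/(4σ)]^¼ = 74.25 K.
The net upward flux σT_e⁴ is constant between every pair of levels, so T_k⁴ = (N+1−k)T_e⁴.
T_3 = (3)^(1/4)·74.25 = 97.72 K.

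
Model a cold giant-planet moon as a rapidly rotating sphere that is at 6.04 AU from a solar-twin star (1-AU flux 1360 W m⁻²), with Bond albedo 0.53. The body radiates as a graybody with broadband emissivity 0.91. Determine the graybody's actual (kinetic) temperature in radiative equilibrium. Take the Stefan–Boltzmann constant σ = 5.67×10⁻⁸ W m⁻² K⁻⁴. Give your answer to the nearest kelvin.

Flux at the orbit: S = 1360/(6.04)² = 37.28 W m⁻².
Averaging over the sphere, the absorbed flux is S(1−α)/4 = 4.380 W m⁻².
Equating to εσT⁴ with ε = 0.91: T = (4.380/0.91σ)^(1/4) = 95.99 K.

96 K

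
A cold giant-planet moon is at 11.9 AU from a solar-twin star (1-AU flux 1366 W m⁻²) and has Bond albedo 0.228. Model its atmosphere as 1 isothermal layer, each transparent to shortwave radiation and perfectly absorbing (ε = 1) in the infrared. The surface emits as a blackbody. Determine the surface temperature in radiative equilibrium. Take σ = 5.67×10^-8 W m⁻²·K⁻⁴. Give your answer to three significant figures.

By the inverse-square law, S = 1366/11.9² = 9.646 W m⁻².
Top-of-atmosphere balance: σT_e⁴ = S(1−α)/4 = 1.862 W m⁻² → T_e = 75.70 K.
Layer-by-layer balance gives σT_s⁴ = (N+1)σT_e⁴, so T_s = 2^¼·75.70 = 90.02 K.

90.0 kelvin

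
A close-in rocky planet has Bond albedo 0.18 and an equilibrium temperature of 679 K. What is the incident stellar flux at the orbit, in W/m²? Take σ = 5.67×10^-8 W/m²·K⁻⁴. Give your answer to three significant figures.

58800 W/m²

Invert the energy balance for S: S = 4σT⁴/(1−α).
σT⁴ = 5.67×10⁻⁸·(679)⁴ = 12050 W/m².
S = 4·12050/0.82 = 58790 W/m².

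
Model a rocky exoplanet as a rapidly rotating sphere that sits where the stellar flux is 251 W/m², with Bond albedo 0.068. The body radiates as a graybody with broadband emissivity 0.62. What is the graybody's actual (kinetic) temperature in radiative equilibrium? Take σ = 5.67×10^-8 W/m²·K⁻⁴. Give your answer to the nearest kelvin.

202 kelvin

The planet absorbs (1−α)S over its disc πR² and re-emits over 4πR², so the mean absorbed flux is (1−0.068)·251.0/4 = 58.48 W/m².
Equating to εσT⁴ with ε = 0.62: T = (58.48/0.62σ)^(1/4) = 202.0 K.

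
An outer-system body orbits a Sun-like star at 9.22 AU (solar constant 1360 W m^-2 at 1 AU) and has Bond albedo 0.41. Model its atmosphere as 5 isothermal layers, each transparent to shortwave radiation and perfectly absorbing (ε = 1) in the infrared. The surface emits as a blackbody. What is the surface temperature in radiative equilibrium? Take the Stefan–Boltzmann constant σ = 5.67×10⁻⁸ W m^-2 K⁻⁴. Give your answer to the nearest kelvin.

126 K

Flux at the orbit: S = 1360/(9.22)² = 16.00 W m^-2.
Top-of-atmosphere balance: σT_e⁴ = S(1−α)/4 = 2.360 W m^-2 → T_e = 80.32 K.
For an N-layer opaque stack, T_s⁴ = (N+1)T_e⁴, hence T_s = (6)^(1/4)×80.32 K = 125.7 K.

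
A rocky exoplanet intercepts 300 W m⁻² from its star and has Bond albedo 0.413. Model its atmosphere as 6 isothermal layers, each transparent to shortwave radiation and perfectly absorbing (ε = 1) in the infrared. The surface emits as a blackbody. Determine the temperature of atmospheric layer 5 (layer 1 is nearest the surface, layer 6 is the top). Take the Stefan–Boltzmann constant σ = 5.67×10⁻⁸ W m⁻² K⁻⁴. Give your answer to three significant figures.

199 K

The effective emission temperature is T_e = [S(1−α)/(4σ)]^¼ = 166.9 K.
In the N-layer model, layer k (counted from the surface) has T_k = (N+1−k)^(1/4)·T_e.
T_5 = (2)^(1/4)·166.9 = 198.5 K.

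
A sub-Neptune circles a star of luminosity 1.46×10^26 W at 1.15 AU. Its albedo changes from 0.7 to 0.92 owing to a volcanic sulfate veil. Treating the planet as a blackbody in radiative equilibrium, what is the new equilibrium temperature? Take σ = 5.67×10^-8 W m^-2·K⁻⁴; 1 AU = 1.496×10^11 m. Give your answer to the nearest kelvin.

d = 1.15 × 1.496×10^11 m = 1.720×10^11 m.
Flux at the orbit: S = L/(4πd²) = 1.46×10^26/(4π·(1.72×10^11)²) = 392.5 W m^-2.
T₂ = [S(1−α₂)/(4σ)]^(1/4) = [392.5·0.08/(4σ)]^(1/4) = 108.5 K.

108 kelvin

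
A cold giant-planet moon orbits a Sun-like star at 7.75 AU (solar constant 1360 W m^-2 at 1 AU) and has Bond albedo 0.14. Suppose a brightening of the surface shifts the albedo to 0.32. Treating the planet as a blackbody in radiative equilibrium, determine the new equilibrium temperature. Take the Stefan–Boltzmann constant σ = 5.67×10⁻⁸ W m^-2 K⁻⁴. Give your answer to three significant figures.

90.8 kelvin

Irradiance scales as 1/d², so S = 1360 W m^-2 × (1/7.75)² = 22.64 W m^-2.
New equilibrium: T₂ = [(1−0.32)·22.64/(4σ)]^(1/4) = 90.77 K.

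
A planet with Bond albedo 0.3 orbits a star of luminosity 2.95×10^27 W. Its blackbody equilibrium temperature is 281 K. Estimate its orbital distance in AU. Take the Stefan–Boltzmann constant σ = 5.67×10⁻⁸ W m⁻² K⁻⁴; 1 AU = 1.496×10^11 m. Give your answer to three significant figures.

Required flux: S = 4σT⁴/(1−α) = 2020 W m⁻².
S = L/(4πd²) → d = √(L/4πS) = √(2.95×10^27/(4π·2020)) = 3.409×10^11 m = 2.279 AU.

2.28 AU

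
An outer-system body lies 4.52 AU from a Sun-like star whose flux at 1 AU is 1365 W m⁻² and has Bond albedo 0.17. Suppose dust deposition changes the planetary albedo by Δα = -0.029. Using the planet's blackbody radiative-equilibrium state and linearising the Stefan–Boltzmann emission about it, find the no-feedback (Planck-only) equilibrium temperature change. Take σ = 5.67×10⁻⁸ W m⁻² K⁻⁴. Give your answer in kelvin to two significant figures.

Irradiance scales as 1/d², so S = 1365 W m⁻² × (1/4.52)² = 66.81 W m⁻².
Unperturbed T_e = [66.81·(1−0.17)/(4σ)]^¼ = 125.0 K.
The change in absorbed flux is Δ[S(1−α)/4] = −SΔα/4 = 0.4844 W m⁻².
Linearising σT⁴ gives d(σT⁴)/dT = 4σT_e³ = 0.4435 W m⁻² per K.
ΔT₀ = ΔF/λ_P = 0.4844/0.4435 = 1.09 K.

1.1 K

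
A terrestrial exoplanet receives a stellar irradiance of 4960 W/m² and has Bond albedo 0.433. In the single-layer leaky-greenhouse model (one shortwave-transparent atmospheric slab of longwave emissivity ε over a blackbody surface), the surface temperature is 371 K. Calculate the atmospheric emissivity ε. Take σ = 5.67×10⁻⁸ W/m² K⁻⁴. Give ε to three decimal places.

Effective temperature: T_e = [S(1−α)/(4σ)]^(1/4) = 333.7 K.
Inverting T_s⁴ = 2T_e⁴/(2−ε): (T_e/T_s)⁴ = 0.6545, so ε = 2(1 − 0.6545) = 0.6910.

0.691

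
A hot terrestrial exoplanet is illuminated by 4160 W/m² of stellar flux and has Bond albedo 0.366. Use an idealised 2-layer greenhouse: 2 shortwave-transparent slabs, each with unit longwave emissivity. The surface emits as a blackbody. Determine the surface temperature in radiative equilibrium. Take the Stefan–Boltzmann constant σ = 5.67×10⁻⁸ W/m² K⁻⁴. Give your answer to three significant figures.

The effective emission temperature is T_e = [S(1−α)/(4σ)]^¼ = 328.4 K.
Layer-by-layer balance gives σT_s⁴ = (N+1)σT_e⁴, so T_s = 3^¼·328.4 = 432.2 K.

432 K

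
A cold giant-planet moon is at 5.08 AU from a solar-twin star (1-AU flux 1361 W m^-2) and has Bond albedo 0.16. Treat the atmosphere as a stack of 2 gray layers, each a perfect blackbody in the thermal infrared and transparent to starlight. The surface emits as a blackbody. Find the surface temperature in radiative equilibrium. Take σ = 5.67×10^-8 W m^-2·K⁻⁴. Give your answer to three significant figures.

By the inverse-square law, S = 1361/5.08² = 52.74 W m^-2.
OLR = S(1−α)/4 = 11.08 W m^-2; the top layer radiates at T_e = 118.2 K.
For an N-layer opaque stack, T_s⁴ = (N+1)T_e⁴, hence T_s = (3)^(1/4)×118.2 K = 155.6 K.

156 K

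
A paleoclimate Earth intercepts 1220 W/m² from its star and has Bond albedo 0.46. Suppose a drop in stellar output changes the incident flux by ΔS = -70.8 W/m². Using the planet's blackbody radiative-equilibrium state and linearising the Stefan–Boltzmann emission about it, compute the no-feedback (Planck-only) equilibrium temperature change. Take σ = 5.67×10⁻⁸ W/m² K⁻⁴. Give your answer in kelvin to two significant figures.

-3.4 K

Unperturbed T_e = [1220·(1−0.46)/(4σ)]^¼ = 232.2 K.
Only a fraction (1−α) is absorbed and it's spread over 4πR², so ΔF = (1−α)ΔS/4 = -9.558 W/m².
Linearising σT⁴ gives d(σT⁴)/dT = 4σT_e³ = 2.838 W/m² per K.
So ΔT₀ = -9.558/2.838 = -3.37 K.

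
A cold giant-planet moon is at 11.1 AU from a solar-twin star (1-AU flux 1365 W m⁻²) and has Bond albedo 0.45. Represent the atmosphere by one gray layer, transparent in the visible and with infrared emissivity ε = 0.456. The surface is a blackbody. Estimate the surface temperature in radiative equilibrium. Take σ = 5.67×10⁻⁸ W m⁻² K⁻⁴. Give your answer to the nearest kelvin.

By the inverse-square law, S = 1365/11.1² = 11.08 W m⁻².
At the top of the atmosphere, σT_e⁴ = S(1−α)/4 = 1.523 W m⁻², giving T_e = 71.99 K.
The surface balance (absorbed SW + ε·downward IR = σT_s⁴) with T_a⁴ = T_s⁴/2 reduces to T_s = T_e·[2/(2−ε)]^¼ = 76.81 K.

77 kelvin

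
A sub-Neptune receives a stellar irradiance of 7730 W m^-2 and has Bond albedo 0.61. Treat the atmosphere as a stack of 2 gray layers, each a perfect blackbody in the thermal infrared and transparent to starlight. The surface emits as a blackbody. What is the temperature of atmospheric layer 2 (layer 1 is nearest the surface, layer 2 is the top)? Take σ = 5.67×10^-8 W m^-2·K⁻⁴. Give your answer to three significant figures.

The effective emission temperature is T_e = [S(1−α)/(4σ)]^¼ = 339.5 K.
Each opaque layer satisfies 2T_j⁴ = T_{j−1}⁴ + T_{j+1}⁴, giving T_k⁴ = (N+1−k)T_e⁴.
With k = 2: T_2 = (2+1−2)^¼·339.5 K = 339.5 K.

340 kelvin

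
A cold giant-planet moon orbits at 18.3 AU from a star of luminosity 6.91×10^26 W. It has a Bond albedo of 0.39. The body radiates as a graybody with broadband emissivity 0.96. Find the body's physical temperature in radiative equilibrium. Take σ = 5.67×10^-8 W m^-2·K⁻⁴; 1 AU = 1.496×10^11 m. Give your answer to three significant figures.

67.3 K

Orbital distance: d = 18.3 AU = 2.738×10^12 m.
Spreading L over a sphere of radius d: S = 6.91×10^26/(4π·2.74×10^12²) = 7.337 W m^-2.
Averaging over the sphere, the absorbed flux is S(1−α)/4 = 1.119 W m^-2.
Equating to εσT⁴ with ε = 0.96: T = (1.119/0.96σ)^(1/4) = 67.33 K.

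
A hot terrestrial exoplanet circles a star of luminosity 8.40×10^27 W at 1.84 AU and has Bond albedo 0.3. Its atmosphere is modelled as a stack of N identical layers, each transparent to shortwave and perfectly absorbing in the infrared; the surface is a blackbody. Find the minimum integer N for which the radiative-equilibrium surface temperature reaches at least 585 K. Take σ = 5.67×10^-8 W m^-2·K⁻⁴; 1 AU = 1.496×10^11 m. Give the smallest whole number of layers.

4

Orbital distance: d = 1.84 AU = 2.753×10^11 m.
Spreading L over a sphere of radius d: S = 8.40×10^27/(4π·2.75×10^11²) = 8822 W m^-2.
OLR = S(1−α)/4 = 1544 W m^-2; the top layer radiates at T_e = 406.2 K.
Need (N+1)T_e⁴ ≥ T_s⁴, i.e. N+1 ≥ (585/406.2)⁴ = 4.301.
The minimum whole number is N = 4.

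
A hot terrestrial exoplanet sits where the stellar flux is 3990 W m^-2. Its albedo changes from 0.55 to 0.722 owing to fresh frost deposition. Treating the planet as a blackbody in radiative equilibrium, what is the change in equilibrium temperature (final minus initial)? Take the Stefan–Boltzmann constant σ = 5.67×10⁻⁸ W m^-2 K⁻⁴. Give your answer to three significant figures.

Before: T₁ = [3990·0.45/(4σ)]^(1/4) = 298.3 K.
After:  T₂ = [3990·0.278/(4σ)]^(1/4) = 264.5 K.
Change: 264.5 − 298.3 = -33.84 K.

-33.8 K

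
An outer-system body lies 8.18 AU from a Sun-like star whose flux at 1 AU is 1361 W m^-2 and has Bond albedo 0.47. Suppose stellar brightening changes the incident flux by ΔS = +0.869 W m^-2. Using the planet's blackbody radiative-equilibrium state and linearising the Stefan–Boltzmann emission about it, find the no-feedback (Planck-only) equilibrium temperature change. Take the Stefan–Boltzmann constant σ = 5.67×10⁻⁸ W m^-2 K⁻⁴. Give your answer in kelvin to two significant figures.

By the inverse-square law, S = 1361/8.18² = 20.34 W m^-2.
Unperturbed T_e = [20.34·(1−0.47)/(4σ)]^¼ = 83.03 K.
ΔF = Δ[S(1−α)]/4 = (1−0.47)·+0.869/4 = 0.1151 W m^-2.
Linearising σT⁴ gives d(σT⁴)/dT = 4σT_e³ = 0.1298 W m^-2 per K.
So ΔT₀ = 0.1151/0.1298 = 0.887 K.

0.89 K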